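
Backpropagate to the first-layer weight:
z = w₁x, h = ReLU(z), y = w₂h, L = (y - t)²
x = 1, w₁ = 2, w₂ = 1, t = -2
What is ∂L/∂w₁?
∂L/∂w₁ = 8

Forward pass:
z = w₁x = 2×1 = 2
h = ReLU(2) = 2
y = w₂h = 1×2 = 2

Backward pass:
∂L/∂y = 2(y - t) = 2(2 - -2) = 8
∂y/∂h = w₂ = 1
∂h/∂z = 1 (ReLU derivative)
∂z/∂w₁ = x = 1

∂L/∂w₁ = 8 × 1 × 1 × 1 = 8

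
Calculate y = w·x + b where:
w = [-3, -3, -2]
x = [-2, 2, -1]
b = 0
y = 2

y = (-3)(-2) + (-3)(2) + (-2)(-1) + 0 = 2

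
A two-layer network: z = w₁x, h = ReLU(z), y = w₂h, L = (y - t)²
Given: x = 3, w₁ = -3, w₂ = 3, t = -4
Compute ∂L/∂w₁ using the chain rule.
∂L/∂w₁ = 0

Forward pass:
z = w₁x = -3×3 = -9
h = ReLU(-9) = 0
y = w₂h = 3×0 = 0

Backward pass:
∂L/∂y = 2(y - t) = 2(0 - -4) = 8
∂y/∂h = w₂ = 3
∂h/∂z = 0 (ReLU derivative)
∂z/∂w₁ = x = 3

∂L/∂w₁ = 8 × 3 × 0 × 3 = 0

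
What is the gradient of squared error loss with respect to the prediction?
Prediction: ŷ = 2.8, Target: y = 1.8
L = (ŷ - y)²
∂L/∂ŷ = 2.0

∂L/∂ŷ = 2(ŷ - y) = 2(2.8 - 1.8) = 2(1.0) = 2.0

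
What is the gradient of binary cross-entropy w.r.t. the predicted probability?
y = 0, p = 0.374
∂L/∂p = 1.597

∂L/∂p = -y/p + (1-y)/(1-p) = 0 + 1/0.626 = 1.597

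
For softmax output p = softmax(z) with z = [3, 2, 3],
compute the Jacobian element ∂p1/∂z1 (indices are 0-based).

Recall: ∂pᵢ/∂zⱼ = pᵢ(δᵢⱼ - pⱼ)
∂p1/∂z1 = 0.1312

p = softmax(z) = [0.4223, 0.1554, 0.4223]
p1 = 0.1554

∂p1/∂z1 = p1(1 - p1) = 0.1554 × (1 - 0.1554) = 0.1312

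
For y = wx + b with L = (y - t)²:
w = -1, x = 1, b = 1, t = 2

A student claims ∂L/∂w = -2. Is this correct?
Incorrect

y = (-1)(1) + 1 = 0
∂L/∂y = 2(y - t) = 2(0 - 2) = -4
∂y/∂w = x = 1
∂L/∂w = -4 × 1 = -4

Claimed value: -2
Incorrect: The correct gradient is -4.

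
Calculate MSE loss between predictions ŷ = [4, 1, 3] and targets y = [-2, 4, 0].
MSE = 18

MSE = (1/3)((4--2)² + (1-4)² + (3-0)²) = (1/3)(36 + 9 + 9) = 18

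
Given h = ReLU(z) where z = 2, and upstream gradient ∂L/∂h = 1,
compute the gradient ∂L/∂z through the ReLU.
∂L/∂z = 1

h = ReLU(2) = 2
Since z > 0: ∂h/∂z = 1
∂L/∂z = ∂L/∂h · ∂h/∂z = 1 × 1 = 1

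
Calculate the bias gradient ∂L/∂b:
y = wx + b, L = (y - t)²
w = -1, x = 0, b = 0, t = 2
∂L/∂b = -4

y = wx + b = (-1)(0) + 0 = 0
∂L/∂y = 2(y - t) = 2(0 - 2) = -4
∂y/∂b = 1
∂L/∂b = ∂L/∂y · ∂y/∂b = -4 × 1 = -4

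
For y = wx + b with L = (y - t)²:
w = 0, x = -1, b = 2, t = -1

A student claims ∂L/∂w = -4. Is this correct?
Incorrect

y = (0)(-1) + 2 = 2
∂L/∂y = 2(y - t) = 2(2 - -1) = 6
∂y/∂w = x = -1
∂L/∂w = 6 × -1 = -6

Claimed value: -4
Incorrect: The correct gradient is -6.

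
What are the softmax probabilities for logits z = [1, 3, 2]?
p = [0.09, 0.6652, 0.2447]

exp(z) = [2.718, 20.09, 7.389]
Sum = 30.19
p = [0.09, 0.6652, 0.2447]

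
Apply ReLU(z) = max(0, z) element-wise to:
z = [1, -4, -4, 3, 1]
h = [1, 0, 0, 3, 1]

ReLU applied element-wise: max(0,1)=1, max(0,-4)=0, max(0,-4)=0, max(0,3)=3, max(0,1)=1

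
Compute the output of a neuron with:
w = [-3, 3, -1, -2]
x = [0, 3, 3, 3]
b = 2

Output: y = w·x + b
y = 2

y = (-3)(0) + (3)(3) + (-1)(3) + (-2)(3) + 2 = 2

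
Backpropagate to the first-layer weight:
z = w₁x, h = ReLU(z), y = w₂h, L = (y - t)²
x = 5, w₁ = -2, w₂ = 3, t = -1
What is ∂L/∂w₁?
∂L/∂w₁ = 0

Forward pass:
z = w₁x = -2×5 = -10
h = ReLU(-10) = 0
y = w₂h = 3×0 = 0

Backward pass:
∂L/∂y = 2(y - t) = 2(0 - -1) = 2
∂y/∂h = w₂ = 3
∂h/∂z = 0 (ReLU derivative)
∂z/∂w₁ = x = 5

∂L/∂w₁ = 2 × 3 × 0 × 5 = 0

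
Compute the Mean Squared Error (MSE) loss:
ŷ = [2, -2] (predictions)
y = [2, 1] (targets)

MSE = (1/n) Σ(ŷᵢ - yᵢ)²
MSE = 4.5

MSE = (1/2)((2-2)² + (-2-1)²) = (1/2)(0 + 9) = 4.5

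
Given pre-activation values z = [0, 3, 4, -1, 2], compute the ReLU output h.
h = [0, 3, 4, 0, 2]

ReLU applied element-wise: max(0,0)=0, max(0,3)=3, max(0,4)=4, max(0,-1)=0, max(0,2)=2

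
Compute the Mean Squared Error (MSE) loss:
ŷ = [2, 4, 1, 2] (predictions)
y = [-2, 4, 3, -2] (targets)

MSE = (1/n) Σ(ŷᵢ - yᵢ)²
MSE = 9

MSE = (1/4)((2--2)² + (4-4)² + (1-3)² + (2--2)²) = (1/4)(16 + 0 + 4 + 16) = 9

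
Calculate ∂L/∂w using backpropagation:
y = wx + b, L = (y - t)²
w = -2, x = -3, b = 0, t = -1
∂L/∂w = -42

y = wx + b = (-2)(-3) + 0 = 6
∂L/∂y = 2(y - t) = 2(6 - -1) = 14
∂y/∂w = x = -3
∂L/∂w = ∂L/∂y · ∂y/∂w = 14 × -3 = -42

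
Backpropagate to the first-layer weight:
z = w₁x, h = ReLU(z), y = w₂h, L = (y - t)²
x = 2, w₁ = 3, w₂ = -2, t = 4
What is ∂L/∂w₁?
∂L/∂w₁ = 128

Forward pass:
z = w₁x = 3×2 = 6
h = ReLU(6) = 6
y = w₂h = -2×6 = -12

Backward pass:
∂L/∂y = 2(y - t) = 2(-12 - 4) = -32
∂y/∂h = w₂ = -2
∂h/∂z = 1 (ReLU derivative)
∂z/∂w₁ = x = 2

∂L/∂w₁ = -32 × -2 × 1 × 2 = 128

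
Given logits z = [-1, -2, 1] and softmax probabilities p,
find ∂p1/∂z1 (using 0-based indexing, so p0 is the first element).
∂p1/∂z1 = 0.04025

p = softmax(z) = [0.1142, 0.04201, 0.8438]
p1 = 0.04201

∂p1/∂z1 = p1(1 - p1) = 0.04201 × (1 - 0.04201) = 0.04025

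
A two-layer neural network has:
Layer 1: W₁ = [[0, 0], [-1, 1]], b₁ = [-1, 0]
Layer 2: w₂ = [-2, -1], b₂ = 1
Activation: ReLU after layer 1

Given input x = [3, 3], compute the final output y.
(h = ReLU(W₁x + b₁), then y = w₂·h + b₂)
y = 1

Layer 1 pre-activation: z₁ = [-1, 0]
After ReLU: h = [0, 0]
Layer 2 output: y = -2×0 + -1×0 + 1 = 1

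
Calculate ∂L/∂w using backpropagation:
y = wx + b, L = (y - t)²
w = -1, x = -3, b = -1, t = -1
∂L/∂w = -18

y = wx + b = (-1)(-3) + -1 = 2
∂L/∂y = 2(y - t) = 2(2 - -1) = 6
∂y/∂w = x = -3
∂L/∂w = ∂L/∂y · ∂y/∂w = 6 × -3 = -18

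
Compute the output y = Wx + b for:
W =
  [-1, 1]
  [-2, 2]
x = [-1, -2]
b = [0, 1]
y = [-1, -1]

Wx = [-1×-1 + 1×-2, -2×-1 + 2×-2]
   = [-1, -2]
y = Wx + b = [-1 + 0, -2 + 1] = [-1, -1]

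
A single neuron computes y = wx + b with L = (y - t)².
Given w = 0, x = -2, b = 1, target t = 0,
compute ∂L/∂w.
∂L/∂w = -4

y = wx + b = (0)(-2) + 1 = 1
∂L/∂y = 2(y - t) = 2(1 - 0) = 2
∂y/∂w = x = -2
∂L/∂w = ∂L/∂y · ∂y/∂w = 2 × -2 = -4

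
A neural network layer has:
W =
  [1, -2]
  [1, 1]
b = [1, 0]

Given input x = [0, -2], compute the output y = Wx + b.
y = [5, -2]

Wx = [1×0 + -2×-2, 1×0 + 1×-2]
   = [4, -2]
y = Wx + b = [4 + 1, -2 + 0] = [5, -2]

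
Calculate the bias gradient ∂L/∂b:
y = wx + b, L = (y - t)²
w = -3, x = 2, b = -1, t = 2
∂L/∂b = -18

y = wx + b = (-3)(2) + -1 = -7
∂L/∂y = 2(y - t) = 2(-7 - 2) = -18
∂y/∂b = 1
∂L/∂b = ∂L/∂y · ∂y/∂b = -18 × 1 = -18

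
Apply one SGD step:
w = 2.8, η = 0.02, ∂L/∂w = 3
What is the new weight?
w_new = 2.74

w_new = w - η·∂L/∂w = 2.8 - 0.02×(3) = 2.8 - (0.06) = 2.74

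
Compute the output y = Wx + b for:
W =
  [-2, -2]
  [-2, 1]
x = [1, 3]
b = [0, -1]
y = [-8, 0]

Wx = [-2×1 + -2×3, -2×1 + 1×3]
   = [-8, 1]
y = Wx + b = [-8 + 0, 1 + -1] = [-8, 0]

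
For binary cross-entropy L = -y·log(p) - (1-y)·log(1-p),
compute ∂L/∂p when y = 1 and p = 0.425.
∂L/∂p = -2.353

∂L/∂p = -y/p + (1-y)/(1-p) = -1/0.425 + 0 = -2.353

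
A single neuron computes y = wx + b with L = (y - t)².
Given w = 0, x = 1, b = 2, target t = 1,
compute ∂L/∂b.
∂L/∂b = 2

y = wx + b = (0)(1) + 2 = 2
∂L/∂y = 2(y - t) = 2(2 - 1) = 2
∂y/∂b = 1
∂L/∂b = ∂L/∂y · ∂y/∂b = 2 × 1 = 2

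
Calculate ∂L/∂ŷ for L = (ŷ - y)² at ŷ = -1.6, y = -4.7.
∂L/∂ŷ = 6.2

∂L/∂ŷ = 2(ŷ - y) = 2(-1.6 - -4.7) = 2(3.1) = 6.2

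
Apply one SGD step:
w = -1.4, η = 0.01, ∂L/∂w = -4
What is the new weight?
w_new = -1.36

w_new = w - η·∂L/∂w = -1.4 - 0.01×(-4) = -1.4 - (-0.04) = -1.36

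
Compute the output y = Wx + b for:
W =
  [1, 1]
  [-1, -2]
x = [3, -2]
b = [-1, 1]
y = [0, 2]

Wx = [1×3 + 1×-2, -1×3 + -2×-2]
   = [1, 1]
y = Wx + b = [1 + -1, 1 + 1] = [0, 2]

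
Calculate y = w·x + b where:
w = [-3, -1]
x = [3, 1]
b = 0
y = -10

y = (-3)(3) + (-1)(1) + 0 = -10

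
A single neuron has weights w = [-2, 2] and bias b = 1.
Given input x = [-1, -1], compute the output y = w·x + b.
y = 1

y = (-2)(-1) + (2)(-1) + 1 = 1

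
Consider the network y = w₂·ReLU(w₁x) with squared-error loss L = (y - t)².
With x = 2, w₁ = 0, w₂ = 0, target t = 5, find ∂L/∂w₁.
∂L/∂w₁ = 0

Forward pass:
z = w₁x = 0×2 = 0
h = ReLU(0) = 0
y = w₂h = 0×0 = 0

Backward pass:
∂L/∂y = 2(y - t) = 2(0 - 5) = -10
∂y/∂h = w₂ = 0
∂h/∂z = 0 (ReLU derivative)
∂z/∂w₁ = x = 2

∂L/∂w₁ = -10 × 0 × 0 × 2 = 0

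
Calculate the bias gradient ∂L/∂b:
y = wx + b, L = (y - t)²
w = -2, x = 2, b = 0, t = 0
∂L/∂b = -8

y = wx + b = (-2)(2) + 0 = -4
∂L/∂y = 2(y - t) = 2(-4 - 0) = -8
∂y/∂b = 1
∂L/∂b = ∂L/∂y · ∂y/∂b = -8 × 1 = -8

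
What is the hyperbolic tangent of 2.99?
0.995

tanh(2.99) = (e^(2.99) - e^(-2.99))/(e^(2.99) + e^(-2.99)) = 0.995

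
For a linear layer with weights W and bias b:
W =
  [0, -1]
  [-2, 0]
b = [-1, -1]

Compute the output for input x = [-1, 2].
y = [-3, 1]

Wx = [0×-1 + -1×2, -2×-1 + 0×2]
   = [-2, 2]
y = Wx + b = [-2 + -1, 2 + -1] = [-3, 1]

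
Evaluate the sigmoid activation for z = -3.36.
0.03357

sigmoid(-3.36) = 1/(1 + e^(3.36)) = 1/(1 + 28.79) = 0.03357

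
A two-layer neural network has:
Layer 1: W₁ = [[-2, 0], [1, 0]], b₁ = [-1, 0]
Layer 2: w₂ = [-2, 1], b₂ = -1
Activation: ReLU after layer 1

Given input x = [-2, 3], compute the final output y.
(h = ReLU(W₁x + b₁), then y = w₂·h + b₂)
y = -7

Layer 1 pre-activation: z₁ = [3, -2]
After ReLU: h = [3, 0]
Layer 2 output: y = -2×3 + 1×0 + -1 = -7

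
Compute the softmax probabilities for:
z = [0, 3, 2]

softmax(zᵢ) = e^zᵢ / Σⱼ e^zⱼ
p = [0.0351, 0.7054, 0.2595]

exp(z) = [1, 20.09, 7.389]
Sum = 28.47
p = [0.0351, 0.7054, 0.2595]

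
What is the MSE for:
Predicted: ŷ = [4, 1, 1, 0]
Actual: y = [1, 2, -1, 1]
MSE = 3.75

MSE = (1/4)((4-1)² + (1-2)² + (1--1)² + (0-1)²) = (1/4)(9 + 1 + 4 + 1) = 3.75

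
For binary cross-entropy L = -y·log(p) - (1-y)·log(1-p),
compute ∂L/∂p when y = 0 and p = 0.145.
∂L/∂p = 1.17

∂L/∂p = -y/p + (1-y)/(1-p) = 0 + 1/0.855 = 1.17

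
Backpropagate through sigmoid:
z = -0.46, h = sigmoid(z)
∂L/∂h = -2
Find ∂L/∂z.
∂L/∂z = -0.4745

σ(-0.46) = 0.387
σ'(-0.46) = σ(-0.46)(1 - σ(-0.46)) = 0.387 × 0.613 = 0.2372
∂L/∂z = ∂L/∂h · σ'(z) = -2 × 0.2372 = -0.4745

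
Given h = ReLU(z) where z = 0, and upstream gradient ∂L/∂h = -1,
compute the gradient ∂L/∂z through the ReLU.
∂L/∂z = 0

h = ReLU(0) = 0
At z = 0: ∂h/∂z = 0 (by convention)
∂L/∂z = ∂L/∂h · ∂h/∂z = -1 × 0 = 0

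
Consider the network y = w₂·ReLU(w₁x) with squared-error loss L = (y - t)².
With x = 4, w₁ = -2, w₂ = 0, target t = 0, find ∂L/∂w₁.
∂L/∂w₁ = 0

Forward pass:
z = w₁x = -2×4 = -8
h = ReLU(-8) = 0
y = w₂h = 0×0 = 0

Backward pass:
∂L/∂y = 2(y - t) = 2(0 - 0) = 0
∂y/∂h = w₂ = 0
∂h/∂z = 0 (ReLU derivative)
∂z/∂w₁ = x = 4

∂L/∂w₁ = 0 × 0 × 0 × 4 = 0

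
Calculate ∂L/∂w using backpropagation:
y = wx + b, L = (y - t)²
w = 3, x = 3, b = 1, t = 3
∂L/∂w = 42

y = wx + b = (3)(3) + 1 = 10
∂L/∂y = 2(y - t) = 2(10 - 3) = 14
∂y/∂w = x = 3
∂L/∂w = ∂L/∂y · ∂y/∂w = 14 × 3 = 42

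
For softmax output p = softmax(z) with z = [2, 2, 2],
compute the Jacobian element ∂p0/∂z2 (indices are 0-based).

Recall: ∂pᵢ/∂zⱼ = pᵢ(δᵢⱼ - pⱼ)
∂p0/∂z2 = -0.1111

p = softmax(z) = [0.3333, 0.3333, 0.3333]
p0 = 0.3333, p2 = 0.3333

∂p0/∂z2 = -p0 × p2 = -0.3333 × 0.3333 = -0.1111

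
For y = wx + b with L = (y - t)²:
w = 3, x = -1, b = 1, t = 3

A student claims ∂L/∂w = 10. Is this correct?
Correct

y = (3)(-1) + 1 = -2
∂L/∂y = 2(y - t) = 2(-2 - 3) = -10
∂y/∂w = x = -1
∂L/∂w = -10 × -1 = 10

Claimed value: 10
Correct: The correct gradient is 10.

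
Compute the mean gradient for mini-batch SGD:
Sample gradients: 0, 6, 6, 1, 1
Average gradient = 2.8

Average = (1/5)(0 + 6 + 6 + 1 + 1) = 14/5 = 2.8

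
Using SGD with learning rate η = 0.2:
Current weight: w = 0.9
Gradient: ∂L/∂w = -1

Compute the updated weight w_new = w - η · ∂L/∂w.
w_new = 1.1

w_new = w - η·∂L/∂w = 0.9 - 0.2×(-1) = 0.9 - (-0.2) = 1.1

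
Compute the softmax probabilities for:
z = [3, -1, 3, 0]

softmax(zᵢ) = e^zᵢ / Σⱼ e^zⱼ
p = [0.4835, 0.0089, 0.4835, 0.0241]

exp(z) = [20.09, 0.3679, 20.09, 1]
Sum = 41.54
p = [0.4835, 0.0089, 0.4835, 0.0241]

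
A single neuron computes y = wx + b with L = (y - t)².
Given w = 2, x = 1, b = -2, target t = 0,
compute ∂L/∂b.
∂L/∂b = 0

y = wx + b = (2)(1) + -2 = 0
∂L/∂y = 2(y - t) = 2(0 - 0) = 0
∂y/∂b = 1
∂L/∂b = ∂L/∂y · ∂y/∂b = 0 × 1 = 0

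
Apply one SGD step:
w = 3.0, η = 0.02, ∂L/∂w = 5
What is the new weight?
w_new = 2.9

w_new = w - η·∂L/∂w = 3.0 - 0.02×(5) = 3.0 - (0.1) = 2.9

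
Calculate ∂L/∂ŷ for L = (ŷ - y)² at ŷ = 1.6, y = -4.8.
∂L/∂ŷ = 12.8

∂L/∂ŷ = 2(ŷ - y) = 2(1.6 - -4.8) = 2(6.4) = 12.8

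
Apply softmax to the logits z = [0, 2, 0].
p = [0.1065, 0.787, 0.1065]

exp(z) = [1, 7.389, 1]
Sum = 9.389
p = [0.1065, 0.787, 0.1065]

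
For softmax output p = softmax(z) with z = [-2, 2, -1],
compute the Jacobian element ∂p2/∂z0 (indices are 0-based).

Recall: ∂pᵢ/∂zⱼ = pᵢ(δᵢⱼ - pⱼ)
∂p2/∂z0 = -0.0007993

p = softmax(z) = [0.01715, 0.9362, 0.04661]
p2 = 0.04661, p0 = 0.01715

∂p2/∂z0 = -p2 × p0 = -0.04661 × 0.01715 = -0.0007993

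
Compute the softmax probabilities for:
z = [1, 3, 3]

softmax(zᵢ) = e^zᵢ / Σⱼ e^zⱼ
p = [0.0634, 0.4683, 0.4683]

exp(z) = [2.718, 20.09, 20.09]
Sum = 42.89
p = [0.0634, 0.4683, 0.4683]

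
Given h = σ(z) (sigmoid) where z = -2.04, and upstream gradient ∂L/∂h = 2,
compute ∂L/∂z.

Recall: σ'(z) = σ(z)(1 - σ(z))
∂L/∂z = 0.2037

σ(-2.04) = 0.1151
σ'(-2.04) = σ(-2.04)(1 - σ(-2.04)) = 0.1151 × 0.8849 = 0.1018
∂L/∂z = ∂L/∂h · σ'(z) = 2 × 0.1018 = 0.2037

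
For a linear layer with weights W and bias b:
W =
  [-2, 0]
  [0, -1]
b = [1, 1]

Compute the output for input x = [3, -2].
y = [-5, 3]

Wx = [-2×3 + 0×-2, 0×3 + -1×-2]
   = [-6, 2]
y = Wx + b = [-6 + 1, 2 + 1] = [-5, 3]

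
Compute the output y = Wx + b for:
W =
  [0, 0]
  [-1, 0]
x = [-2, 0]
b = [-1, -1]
y = [-1, 1]

Wx = [0×-2 + 0×0, -1×-2 + 0×0]
   = [0, 2]
y = Wx + b = [0 + -1, 2 + -1] = [-1, 1]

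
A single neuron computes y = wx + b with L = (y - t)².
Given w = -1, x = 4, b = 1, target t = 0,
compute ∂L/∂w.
∂L/∂w = -24

y = wx + b = (-1)(4) + 1 = -3
∂L/∂y = 2(y - t) = 2(-3 - 0) = -6
∂y/∂w = x = 4
∂L/∂w = ∂L/∂y · ∂y/∂w = -6 × 4 = -24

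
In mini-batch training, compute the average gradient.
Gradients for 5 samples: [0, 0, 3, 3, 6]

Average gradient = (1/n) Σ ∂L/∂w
Average gradient = 2.4

Average = (1/5)(0 + 0 + 3 + 3 + 6) = 12/5 = 2.4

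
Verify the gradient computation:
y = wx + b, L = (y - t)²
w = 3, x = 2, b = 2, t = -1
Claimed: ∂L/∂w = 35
Incorrect

y = (3)(2) + 2 = 8
∂L/∂y = 2(y - t) = 2(8 - -1) = 18
∂y/∂w = x = 2
∂L/∂w = 18 × 2 = 36

Claimed value: 35
Incorrect: The correct gradient is 36.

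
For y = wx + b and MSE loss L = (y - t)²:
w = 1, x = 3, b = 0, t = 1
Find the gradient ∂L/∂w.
∂L/∂w = 12

y = wx + b = (1)(3) + 0 = 3
∂L/∂y = 2(y - t) = 2(3 - 1) = 4
∂y/∂w = x = 3
∂L/∂w = ∂L/∂y · ∂y/∂w = 4 × 3 = 12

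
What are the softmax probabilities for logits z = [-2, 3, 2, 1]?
p = [0.0045, 0.6623, 0.2436, 0.0896]

exp(z) = [0.1353, 20.09, 7.389, 2.718]
Sum = 30.33
p = [0.0045, 0.6623, 0.2436, 0.0896]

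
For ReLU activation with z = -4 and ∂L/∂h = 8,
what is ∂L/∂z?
∂L/∂z = 0

h = ReLU(-4) = 0
Since z < 0: ∂h/∂z = 0
∂L/∂z = ∂L/∂h · ∂h/∂z = 8 × 0 = 0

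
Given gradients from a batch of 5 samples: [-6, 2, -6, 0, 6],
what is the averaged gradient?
Average gradient = -0.8

Average = (1/5)(-6 + 2 + -6 + 0 + 6) = -4/5 = -0.8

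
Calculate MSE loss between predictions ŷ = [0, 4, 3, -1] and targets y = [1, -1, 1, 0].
MSE = 7.75

MSE = (1/4)((0-1)² + (4--1)² + (3-1)² + (-1-0)²) = (1/4)(1 + 25 + 4 + 1) = 7.75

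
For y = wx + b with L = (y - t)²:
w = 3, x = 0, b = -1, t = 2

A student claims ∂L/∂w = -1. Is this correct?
Incorrect

y = (3)(0) + -1 = -1
∂L/∂y = 2(y - t) = 2(-1 - 2) = -6
∂y/∂w = x = 0
∂L/∂w = -6 × 0 = 0

Claimed value: -1
Incorrect: The correct gradient is 0.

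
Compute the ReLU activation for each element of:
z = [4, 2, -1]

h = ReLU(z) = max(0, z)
h = [4, 2, 0]

ReLU applied element-wise: max(0,4)=4, max(0,2)=2, max(0,-1)=0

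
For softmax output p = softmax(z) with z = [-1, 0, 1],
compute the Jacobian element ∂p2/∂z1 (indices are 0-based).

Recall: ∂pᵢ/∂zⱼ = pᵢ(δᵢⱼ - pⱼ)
∂p2/∂z1 = -0.1628

p = softmax(z) = [0.09003, 0.2447, 0.6652]
p2 = 0.6652, p1 = 0.2447

∂p2/∂z1 = -p2 × p1 = -0.6652 × 0.2447 = -0.1628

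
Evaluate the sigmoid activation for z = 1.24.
0.7756

sigmoid(1.24) = 1/(1 + e^(-1.24)) = 1/(1 + 0.2894) = 0.7756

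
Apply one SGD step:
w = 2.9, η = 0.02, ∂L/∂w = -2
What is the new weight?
w_new = 2.94

w_new = w - η·∂L/∂w = 2.9 - 0.02×(-2) = 2.9 - (-0.04) = 2.94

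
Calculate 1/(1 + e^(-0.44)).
0.6083

sigmoid(0.44) = 1/(1 + e^(-0.44)) = 1/(1 + 0.644) = 0.6083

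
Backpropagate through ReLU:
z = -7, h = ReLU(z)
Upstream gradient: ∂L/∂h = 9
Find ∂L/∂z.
∂L/∂z = 0

h = ReLU(-7) = 0
Since z < 0: ∂h/∂z = 0
∂L/∂z = ∂L/∂h · ∂h/∂z = 9 × 0 = 0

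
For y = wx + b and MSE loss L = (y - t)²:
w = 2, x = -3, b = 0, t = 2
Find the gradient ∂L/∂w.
∂L/∂w = 48

y = wx + b = (2)(-3) + 0 = -6
∂L/∂y = 2(y - t) = 2(-6 - 2) = -16
∂y/∂w = x = -3
∂L/∂w = ∂L/∂y · ∂y/∂w = -16 × -3 = 48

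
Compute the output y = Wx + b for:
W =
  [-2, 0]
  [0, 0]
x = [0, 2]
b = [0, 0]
y = [0, 0]

Wx = [-2×0 + 0×2, 0×0 + 0×2]
   = [0, 0]
y = Wx + b = [0 + 0, 0 + 0] = [0, 0]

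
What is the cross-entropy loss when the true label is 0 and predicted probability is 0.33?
L = 0.4005

L = -0·log(0.33) - 1·log(0.67) = -log(0.67) = 0.4005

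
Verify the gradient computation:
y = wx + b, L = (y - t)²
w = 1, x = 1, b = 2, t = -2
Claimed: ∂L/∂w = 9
Incorrect

y = (1)(1) + 2 = 3
∂L/∂y = 2(y - t) = 2(3 - -2) = 10
∂y/∂w = x = 1
∂L/∂w = 10 × 1 = 10

Claimed value: 9
Incorrect: The correct gradient is 10.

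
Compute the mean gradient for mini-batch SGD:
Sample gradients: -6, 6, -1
Average gradient = -0.3333

Average = (1/3)(-6 + 6 + -1) = -1/3 = -0.3333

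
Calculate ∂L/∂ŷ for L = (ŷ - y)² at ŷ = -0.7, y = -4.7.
∂L/∂ŷ = 8.0

∂L/∂ŷ = 2(ŷ - y) = 2(-0.7 - -4.7) = 2(4.0) = 8.0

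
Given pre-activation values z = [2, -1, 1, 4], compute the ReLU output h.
h = [2, 0, 1, 4]

ReLU applied element-wise: max(0,2)=2, max(0,-1)=0, max(0,1)=1, max(0,4)=4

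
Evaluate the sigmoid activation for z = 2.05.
0.8859

sigmoid(2.05) = 1/(1 + e^(-2.05)) = 1/(1 + 0.1287) = 0.8859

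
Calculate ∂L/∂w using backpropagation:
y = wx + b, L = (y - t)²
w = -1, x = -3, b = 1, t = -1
∂L/∂w = -30

y = wx + b = (-1)(-3) + 1 = 4
∂L/∂y = 2(y - t) = 2(4 - -1) = 10
∂y/∂w = x = -3
∂L/∂w = ∂L/∂y · ∂y/∂w = 10 × -3 = -30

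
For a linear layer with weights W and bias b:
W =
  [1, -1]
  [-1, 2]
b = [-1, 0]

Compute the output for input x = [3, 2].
y = [0, 1]

Wx = [1×3 + -1×2, -1×3 + 2×2]
   = [1, 1]
y = Wx + b = [1 + -1, 1 + 0] = [0, 1]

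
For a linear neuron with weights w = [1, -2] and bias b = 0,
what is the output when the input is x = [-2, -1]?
y = 0

y = (1)(-2) + (-2)(-1) + 0 = 0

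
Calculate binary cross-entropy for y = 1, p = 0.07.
L = 2.659

L = -1·log(0.07) - 0·log(0.93) = -log(0.07) = 2.659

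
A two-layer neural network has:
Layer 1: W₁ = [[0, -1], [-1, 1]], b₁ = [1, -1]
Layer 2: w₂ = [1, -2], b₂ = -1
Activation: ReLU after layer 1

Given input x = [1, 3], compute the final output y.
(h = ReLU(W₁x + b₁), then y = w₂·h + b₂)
y = -3

Layer 1 pre-activation: z₁ = [-2, 1]
After ReLU: h = [0, 1]
Layer 2 output: y = 1×0 + -2×1 + -1 = -3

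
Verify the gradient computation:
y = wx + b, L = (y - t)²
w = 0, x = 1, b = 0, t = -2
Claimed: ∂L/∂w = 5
Incorrect

y = (0)(1) + 0 = 0
∂L/∂y = 2(y - t) = 2(0 - -2) = 4
∂y/∂w = x = 1
∂L/∂w = 4 × 1 = 4

Claimed value: 5
Incorrect: The correct gradient is 4.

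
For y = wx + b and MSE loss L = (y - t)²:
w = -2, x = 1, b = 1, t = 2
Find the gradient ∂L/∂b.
∂L/∂b = -6

y = wx + b = (-2)(1) + 1 = -1
∂L/∂y = 2(y - t) = 2(-1 - 2) = -6
∂y/∂b = 1
∂L/∂b = ∂L/∂y · ∂y/∂b = -6 × 1 = -6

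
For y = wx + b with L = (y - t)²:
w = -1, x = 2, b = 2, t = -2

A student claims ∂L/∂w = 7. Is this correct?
Incorrect

y = (-1)(2) + 2 = 0
∂L/∂y = 2(y - t) = 2(0 - -2) = 4
∂y/∂w = x = 2
∂L/∂w = 4 × 2 = 8

Claimed value: 7
Incorrect: The correct gradient is 8.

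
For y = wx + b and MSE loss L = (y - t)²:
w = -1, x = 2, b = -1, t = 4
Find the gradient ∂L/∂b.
∂L/∂b = -14

y = wx + b = (-1)(2) + -1 = -3
∂L/∂y = 2(y - t) = 2(-3 - 4) = -14
∂y/∂b = 1
∂L/∂b = ∂L/∂y · ∂y/∂b = -14 × 1 = -14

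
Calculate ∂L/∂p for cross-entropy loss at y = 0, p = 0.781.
∂L/∂p = 4.566

∂L/∂p = -y/p + (1-y)/(1-p) = 0 + 1/0.219 = 4.566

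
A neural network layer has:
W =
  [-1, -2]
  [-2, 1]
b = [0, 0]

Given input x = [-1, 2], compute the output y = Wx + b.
y = [-3, 4]

Wx = [-1×-1 + -2×2, -2×-1 + 1×2]
   = [-3, 4]
y = Wx + b = [-3 + 0, 4 + 0] = [-3, 4]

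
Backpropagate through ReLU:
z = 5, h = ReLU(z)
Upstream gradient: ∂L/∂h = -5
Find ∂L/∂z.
∂L/∂z = -5

h = ReLU(5) = 5
Since z > 0: ∂h/∂z = 1
∂L/∂z = ∂L/∂h · ∂h/∂z = -5 × 1 = -5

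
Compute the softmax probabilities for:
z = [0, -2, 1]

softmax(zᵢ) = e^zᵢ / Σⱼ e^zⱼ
p = [0.2595, 0.0351, 0.7054]

exp(z) = [1, 0.1353, 2.718]
Sum = 3.854
p = [0.2595, 0.0351, 0.7054]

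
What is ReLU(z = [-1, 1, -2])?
h = [0, 1, 0]

ReLU applied element-wise: max(0,-1)=0, max(0,1)=1, max(0,-2)=0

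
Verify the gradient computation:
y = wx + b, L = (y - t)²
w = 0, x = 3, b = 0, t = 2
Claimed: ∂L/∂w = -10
Incorrect

y = (0)(3) + 0 = 0
∂L/∂y = 2(y - t) = 2(0 - 2) = -4
∂y/∂w = x = 3
∂L/∂w = -4 × 3 = -12

Claimed value: -10
Incorrect: The correct gradient is -12.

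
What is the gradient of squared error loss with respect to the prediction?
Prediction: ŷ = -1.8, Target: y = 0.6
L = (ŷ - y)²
∂L/∂ŷ = -4.8

∂L/∂ŷ = 2(ŷ - y) = 2(-1.8 - 0.6) = 2(-2.4) = -4.8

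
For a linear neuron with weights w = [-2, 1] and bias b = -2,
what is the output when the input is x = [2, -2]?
y = -8

y = (-2)(2) + (1)(-2) + -2 = -8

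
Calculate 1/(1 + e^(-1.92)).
0.8721

sigmoid(1.92) = 1/(1 + e^(-1.92)) = 1/(1 + 0.1466) = 0.8721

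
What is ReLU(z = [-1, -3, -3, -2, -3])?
h = [0, 0, 0, 0, 0]

ReLU applied element-wise: max(0,-1)=0, max(0,-3)=0, max(0,-3)=0, max(0,-2)=0, max(0,-3)=0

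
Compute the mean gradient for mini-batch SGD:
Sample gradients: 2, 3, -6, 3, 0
Average gradient = 0.4

Average = (1/5)(2 + 3 + -6 + 3 + 0) = 2/5 = 0.4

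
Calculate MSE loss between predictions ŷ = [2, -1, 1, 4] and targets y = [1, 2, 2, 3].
MSE = 3

MSE = (1/4)((2-1)² + (-1-2)² + (1-2)² + (4-3)²) = (1/4)(1 + 9 + 1 + 1) = 3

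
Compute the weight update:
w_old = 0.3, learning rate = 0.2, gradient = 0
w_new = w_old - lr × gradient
w_new = 0.3

w_new = w - η·∂L/∂w = 0.3 - 0.2×(0) = 0.3 - (0) = 0.3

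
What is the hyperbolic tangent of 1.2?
0.8337

tanh(1.2) = (e^(1.2) - e^(-1.2))/(e^(1.2) + e^(-1.2)) = 0.8337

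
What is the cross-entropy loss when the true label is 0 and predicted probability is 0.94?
L = 2.813

L = -0·log(0.94) - 1·log(0.06) = -log(0.06) = 2.813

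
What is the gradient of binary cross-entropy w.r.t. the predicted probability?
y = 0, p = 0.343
∂L/∂p = 1.522

∂L/∂p = -y/p + (1-y)/(1-p) = 0 + 1/0.657 = 1.522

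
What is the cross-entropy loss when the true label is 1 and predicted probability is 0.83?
L = 0.1863

L = -1·log(0.83) - 0·log(0.17) = -log(0.83) = 0.1863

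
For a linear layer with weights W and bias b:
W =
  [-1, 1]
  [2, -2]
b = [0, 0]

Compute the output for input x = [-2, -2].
y = [0, 0]

Wx = [-1×-2 + 1×-2, 2×-2 + -2×-2]
   = [0, 0]
y = Wx + b = [0 + 0, 0 + 0] = [0, 0]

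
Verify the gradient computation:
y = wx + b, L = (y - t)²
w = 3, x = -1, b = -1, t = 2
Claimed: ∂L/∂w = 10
Incorrect

y = (3)(-1) + -1 = -4
∂L/∂y = 2(y - t) = 2(-4 - 2) = -12
∂y/∂w = x = -1
∂L/∂w = -12 × -1 = 12

Claimed value: 10
Incorrect: The correct gradient is 12.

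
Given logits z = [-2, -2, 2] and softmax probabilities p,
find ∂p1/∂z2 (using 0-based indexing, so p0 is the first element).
∂p1/∂z2 = -0.01704

p = softmax(z) = [0.01767, 0.01767, 0.9647]
p1 = 0.01767, p2 = 0.9647

∂p1/∂z2 = -p1 × p2 = -0.01767 × 0.9647 = -0.01704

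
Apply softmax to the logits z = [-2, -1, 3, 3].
p = [0.0033, 0.009, 0.4938, 0.4938]

exp(z) = [0.1353, 0.3679, 20.09, 20.09]
Sum = 40.67
p = [0.0033, 0.009, 0.4938, 0.4938]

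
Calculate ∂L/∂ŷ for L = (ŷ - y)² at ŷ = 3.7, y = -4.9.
∂L/∂ŷ = 17.2

∂L/∂ŷ = 2(ŷ - y) = 2(3.7 - -4.9) = 2(8.6) = 17.2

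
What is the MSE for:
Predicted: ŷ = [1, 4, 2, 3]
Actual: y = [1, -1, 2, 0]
MSE = 8.5

MSE = (1/4)((1-1)² + (4--1)² + (2-2)² + (3-0)²) = (1/4)(0 + 25 + 0 + 9) = 8.5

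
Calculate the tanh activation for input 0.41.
0.3885

tanh(0.41) = (e^(0.41) - e^(-0.41))/(e^(0.41) + e^(-0.41)) = 0.3885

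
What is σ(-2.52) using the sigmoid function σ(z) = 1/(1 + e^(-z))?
0.07447

sigmoid(-2.52) = 1/(1 + e^(2.52)) = 1/(1 + 12.43) = 0.07447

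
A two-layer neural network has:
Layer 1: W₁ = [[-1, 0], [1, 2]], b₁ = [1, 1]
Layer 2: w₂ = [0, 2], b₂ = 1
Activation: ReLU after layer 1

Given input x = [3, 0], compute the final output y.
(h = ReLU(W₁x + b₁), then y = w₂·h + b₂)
y = 9

Layer 1 pre-activation: z₁ = [-2, 4]
After ReLU: h = [0, 4]
Layer 2 output: y = 0×0 + 2×4 + 1 = 9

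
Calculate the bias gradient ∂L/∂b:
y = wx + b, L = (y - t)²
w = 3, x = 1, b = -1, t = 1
∂L/∂b = 2

y = wx + b = (3)(1) + -1 = 2
∂L/∂y = 2(y - t) = 2(2 - 1) = 2
∂y/∂b = 1
∂L/∂b = ∂L/∂y · ∂y/∂b = 2 × 1 = 2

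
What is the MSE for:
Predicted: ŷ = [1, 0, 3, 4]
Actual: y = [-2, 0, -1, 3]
MSE = 6.5

MSE = (1/4)((1--2)² + (0-0)² + (3--1)² + (4-3)²) = (1/4)(9 + 0 + 16 + 1) = 6.5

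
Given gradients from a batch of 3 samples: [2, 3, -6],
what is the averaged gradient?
Average gradient = -0.3333

Average = (1/3)(2 + 3 + -6) = -1/3 = -0.3333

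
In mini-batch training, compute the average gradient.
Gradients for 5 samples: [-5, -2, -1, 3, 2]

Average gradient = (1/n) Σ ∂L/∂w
Average gradient = -0.6

Average = (1/5)(-5 + -2 + -1 + 3 + 2) = -3/5 = -0.6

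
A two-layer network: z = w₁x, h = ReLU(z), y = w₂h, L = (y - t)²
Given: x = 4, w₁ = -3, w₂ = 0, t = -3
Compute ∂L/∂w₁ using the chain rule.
∂L/∂w₁ = 0

Forward pass:
z = w₁x = -3×4 = -12
h = ReLU(-12) = 0
y = w₂h = 0×0 = 0

Backward pass:
∂L/∂y = 2(y - t) = 2(0 - -3) = 6
∂y/∂h = w₂ = 0
∂h/∂z = 0 (ReLU derivative)
∂z/∂w₁ = x = 4

∂L/∂w₁ = 6 × 0 × 0 × 4 = 0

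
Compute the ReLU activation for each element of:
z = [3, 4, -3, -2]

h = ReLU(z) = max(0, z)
h = [3, 4, 0, 0]

ReLU applied element-wise: max(0,3)=3, max(0,4)=4, max(0,-3)=0, max(0,-2)=0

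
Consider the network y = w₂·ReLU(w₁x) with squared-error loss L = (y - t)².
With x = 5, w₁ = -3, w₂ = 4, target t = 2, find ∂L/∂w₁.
∂L/∂w₁ = 0

Forward pass:
z = w₁x = -3×5 = -15
h = ReLU(-15) = 0
y = w₂h = 4×0 = 0

Backward pass:
∂L/∂y = 2(y - t) = 2(0 - 2) = -4
∂y/∂h = w₂ = 4
∂h/∂z = 0 (ReLU derivative)
∂z/∂w₁ = x = 5

∂L/∂w₁ = -4 × 4 × 0 × 5 = 0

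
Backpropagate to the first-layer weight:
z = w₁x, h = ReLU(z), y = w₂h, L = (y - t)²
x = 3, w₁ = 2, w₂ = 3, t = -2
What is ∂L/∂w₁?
∂L/∂w₁ = 360

Forward pass:
z = w₁x = 2×3 = 6
h = ReLU(6) = 6
y = w₂h = 3×6 = 18

Backward pass:
∂L/∂y = 2(y - t) = 2(18 - -2) = 40
∂y/∂h = w₂ = 3
∂h/∂z = 1 (ReLU derivative)
∂z/∂w₁ = x = 3

∂L/∂w₁ = 40 × 3 × 1 × 3 = 360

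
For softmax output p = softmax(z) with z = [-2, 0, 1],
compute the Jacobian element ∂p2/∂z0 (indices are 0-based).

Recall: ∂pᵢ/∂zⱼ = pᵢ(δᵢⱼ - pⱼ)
∂p2/∂z0 = -0.02477

p = softmax(z) = [0.03512, 0.2595, 0.7054]
p2 = 0.7054, p0 = 0.03512

∂p2/∂z0 = -p2 × p0 = -0.7054 × 0.03512 = -0.02477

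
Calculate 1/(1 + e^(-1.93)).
0.8732

sigmoid(1.93) = 1/(1 + e^(-1.93)) = 1/(1 + 0.1451) = 0.8732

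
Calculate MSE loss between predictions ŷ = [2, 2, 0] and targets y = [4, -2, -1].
MSE = 7

MSE = (1/3)((2-4)² + (2--2)² + (0--1)²) = (1/3)(4 + 16 + 1) = 7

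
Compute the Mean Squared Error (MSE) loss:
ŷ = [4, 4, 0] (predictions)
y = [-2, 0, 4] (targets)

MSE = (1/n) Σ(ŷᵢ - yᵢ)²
MSE = 22.67

MSE = (1/3)((4--2)² + (4-0)² + (0-4)²) = (1/3)(36 + 16 + 16) = 22.67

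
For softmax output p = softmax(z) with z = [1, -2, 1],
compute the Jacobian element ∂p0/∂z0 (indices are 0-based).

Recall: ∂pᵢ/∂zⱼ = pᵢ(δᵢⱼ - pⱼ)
∂p0/∂z0 = 0.2499

p = softmax(z) = [0.4879, 0.02429, 0.4879]
p0 = 0.4879

∂p0/∂z0 = p0(1 - p0) = 0.4879 × (1 - 0.4879) = 0.2499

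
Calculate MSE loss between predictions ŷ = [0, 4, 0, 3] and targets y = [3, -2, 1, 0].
MSE = 13.75

MSE = (1/4)((0-3)² + (4--2)² + (0-1)² + (3-0)²) = (1/4)(9 + 36 + 1 + 9) = 13.75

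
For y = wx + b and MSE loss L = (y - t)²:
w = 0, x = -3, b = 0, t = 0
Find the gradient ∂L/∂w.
∂L/∂w = 0

y = wx + b = (0)(-3) + 0 = 0
∂L/∂y = 2(y - t) = 2(0 - 0) = 0
∂y/∂w = x = -3
∂L/∂w = ∂L/∂y · ∂y/∂w = 0 × -3 = 0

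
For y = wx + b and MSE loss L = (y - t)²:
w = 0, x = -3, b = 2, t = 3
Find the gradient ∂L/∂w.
∂L/∂w = 6

y = wx + b = (0)(-3) + 2 = 2
∂L/∂y = 2(y - t) = 2(2 - 3) = -2
∂y/∂w = x = -3
∂L/∂w = ∂L/∂y · ∂y/∂w = -2 × -3 = 6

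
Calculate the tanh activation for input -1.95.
-0.9603

tanh(-1.95) = (e^(-1.95) - e^(1.95))/(e^(-1.95) + e^(1.95)) = -0.9603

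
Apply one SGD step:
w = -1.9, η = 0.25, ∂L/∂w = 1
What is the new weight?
w_new = -2.15

w_new = w - η·∂L/∂w = -1.9 - 0.25×(1) = -1.9 - (0.25) = -2.15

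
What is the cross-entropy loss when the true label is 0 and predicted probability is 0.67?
L = 1.109

L = -0·log(0.67) - 1·log(0.33) = -log(0.33) = 1.109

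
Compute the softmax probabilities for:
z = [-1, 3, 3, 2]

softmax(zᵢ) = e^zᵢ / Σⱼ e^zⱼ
p = [0.0077, 0.4191, 0.4191, 0.1542]

exp(z) = [0.3679, 20.09, 20.09, 7.389]
Sum = 47.93
p = [0.0077, 0.4191, 0.4191, 0.1542]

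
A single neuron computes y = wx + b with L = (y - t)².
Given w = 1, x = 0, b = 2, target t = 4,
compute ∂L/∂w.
∂L/∂w = 0

y = wx + b = (1)(0) + 2 = 2
∂L/∂y = 2(y - t) = 2(2 - 4) = -4
∂y/∂w = x = 0
∂L/∂w = ∂L/∂y · ∂y/∂w = -4 × 0 = 0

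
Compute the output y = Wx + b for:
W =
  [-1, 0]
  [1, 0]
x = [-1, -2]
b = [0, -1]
y = [1, -2]

Wx = [-1×-1 + 0×-2, 1×-1 + 0×-2]
   = [1, -1]
y = Wx + b = [1 + 0, -1 + -1] = [1, -2]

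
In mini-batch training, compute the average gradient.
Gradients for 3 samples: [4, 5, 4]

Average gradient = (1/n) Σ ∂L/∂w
Average gradient = 4.333

Average = (1/3)(4 + 5 + 4) = 13/3 = 4.333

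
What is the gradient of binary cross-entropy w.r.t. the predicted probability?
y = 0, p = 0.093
∂L/∂p = 1.103

∂L/∂p = -y/p + (1-y)/(1-p) = 0 + 1/0.907 = 1.103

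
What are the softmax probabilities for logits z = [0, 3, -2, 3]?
p = [0.0242, 0.4863, 0.0033, 0.4863]

exp(z) = [1, 20.09, 0.1353, 20.09]
Sum = 41.31
p = [0.0242, 0.4863, 0.0033, 0.4863]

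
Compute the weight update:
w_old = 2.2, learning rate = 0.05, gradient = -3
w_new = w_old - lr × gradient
w_new = 2.35

w_new = w - η·∂L/∂w = 2.2 - 0.05×(-3) = 2.2 - (-0.15) = 2.35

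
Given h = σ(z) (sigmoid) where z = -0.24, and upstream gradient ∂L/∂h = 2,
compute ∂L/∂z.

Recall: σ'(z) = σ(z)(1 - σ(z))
∂L/∂z = 0.4929

σ(-0.24) = 0.4403
σ'(-0.24) = σ(-0.24)(1 - σ(-0.24)) = 0.4403 × 0.5597 = 0.2464
∂L/∂z = ∂L/∂h · σ'(z) = 2 × 0.2464 = 0.4929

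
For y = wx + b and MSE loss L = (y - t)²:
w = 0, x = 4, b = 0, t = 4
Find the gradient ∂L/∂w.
∂L/∂w = -32

y = wx + b = (0)(4) + 0 = 0
∂L/∂y = 2(y - t) = 2(0 - 4) = -8
∂y/∂w = x = 4
∂L/∂w = ∂L/∂y · ∂y/∂w = -8 × 4 = -32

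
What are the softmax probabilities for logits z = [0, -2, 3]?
p = [0.0471, 0.0064, 0.9465]

exp(z) = [1, 0.1353, 20.09]
Sum = 21.22
p = [0.0471, 0.0064, 0.9465]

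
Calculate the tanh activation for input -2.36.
-0.9823

tanh(-2.36) = (e^(-2.36) - e^(2.36))/(e^(-2.36) + e^(2.36)) = -0.9823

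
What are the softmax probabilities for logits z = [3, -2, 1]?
p = [0.8756, 0.0059, 0.1185]

exp(z) = [20.09, 0.1353, 2.718]
Sum = 22.94
p = [0.8756, 0.0059, 0.1185]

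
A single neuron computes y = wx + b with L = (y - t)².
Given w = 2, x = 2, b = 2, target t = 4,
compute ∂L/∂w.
∂L/∂w = 8

y = wx + b = (2)(2) + 2 = 6
∂L/∂y = 2(y - t) = 2(6 - 4) = 4
∂y/∂w = x = 2
∂L/∂w = ∂L/∂y · ∂y/∂w = 4 × 2 = 8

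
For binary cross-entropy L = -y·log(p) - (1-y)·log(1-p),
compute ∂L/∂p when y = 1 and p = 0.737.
∂L/∂p = -1.357

∂L/∂p = -y/p + (1-y)/(1-p) = -1/0.737 + 0 = -1.357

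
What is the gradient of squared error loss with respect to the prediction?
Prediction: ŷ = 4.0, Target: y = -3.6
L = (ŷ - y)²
∂L/∂ŷ = 15.2

∂L/∂ŷ = 2(ŷ - y) = 2(4.0 - -3.6) = 2(7.6) = 15.2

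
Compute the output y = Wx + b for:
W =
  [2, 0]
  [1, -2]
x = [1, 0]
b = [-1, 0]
y = [1, 1]

Wx = [2×1 + 0×0, 1×1 + -2×0]
   = [2, 1]
y = Wx + b = [2 + -1, 1 + 0] = [1, 1]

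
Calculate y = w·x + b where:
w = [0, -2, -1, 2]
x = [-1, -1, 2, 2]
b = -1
y = 3

y = (0)(-1) + (-2)(-1) + (-1)(2) + (2)(2) + -1 = 3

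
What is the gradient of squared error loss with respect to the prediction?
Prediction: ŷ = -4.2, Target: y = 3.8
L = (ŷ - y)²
∂L/∂ŷ = -16.0

∂L/∂ŷ = 2(ŷ - y) = 2(-4.2 - 3.8) = 2(-8.0) = -16.0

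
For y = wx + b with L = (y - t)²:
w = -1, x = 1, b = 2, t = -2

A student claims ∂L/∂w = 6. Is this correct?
Correct

y = (-1)(1) + 2 = 1
∂L/∂y = 2(y - t) = 2(1 - -2) = 6
∂y/∂w = x = 1
∂L/∂w = 6 × 1 = 6

Claimed value: 6
Correct: The correct gradient is 6.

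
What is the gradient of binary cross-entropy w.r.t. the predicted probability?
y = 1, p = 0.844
∂L/∂p = -1.185

∂L/∂p = -y/p + (1-y)/(1-p) = -1/0.844 + 0 = -1.185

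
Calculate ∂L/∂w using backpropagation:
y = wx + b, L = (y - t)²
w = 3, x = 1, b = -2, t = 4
∂L/∂w = -6

y = wx + b = (3)(1) + -2 = 1
∂L/∂y = 2(y - t) = 2(1 - 4) = -6
∂y/∂w = x = 1
∂L/∂w = ∂L/∂y · ∂y/∂w = -6 × 1 = -6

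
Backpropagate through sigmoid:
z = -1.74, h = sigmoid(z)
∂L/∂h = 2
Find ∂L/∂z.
∂L/∂z = 0.254

σ(-1.74) = 0.1493
σ'(-1.74) = σ(-1.74)(1 - σ(-1.74)) = 0.1493 × 0.8507 = 0.127
∂L/∂z = ∂L/∂h · σ'(z) = 2 × 0.127 = 0.254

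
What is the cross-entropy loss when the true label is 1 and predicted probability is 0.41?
L = 0.8916

L = -1·log(0.41) - 0·log(0.59) = -log(0.41) = 0.8916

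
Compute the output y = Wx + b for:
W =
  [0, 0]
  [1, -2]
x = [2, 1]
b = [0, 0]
y = [0, 0]

Wx = [0×2 + 0×1, 1×2 + -2×1]
   = [0, 0]
y = Wx + b = [0 + 0, 0 + 0] = [0, 0]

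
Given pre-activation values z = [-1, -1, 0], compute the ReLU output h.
h = [0, 0, 0]

ReLU applied element-wise: max(0,-1)=0, max(0,-1)=0, max(0,0)=0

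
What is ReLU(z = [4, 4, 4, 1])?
h = [4, 4, 4, 1]

ReLU applied element-wise: max(0,4)=4, max(0,4)=4, max(0,4)=4, max(0,1)=1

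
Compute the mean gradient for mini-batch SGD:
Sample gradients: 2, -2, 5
Average gradient = 1.667

Average = (1/3)(2 + -2 + 5) = 5/3 = 1.667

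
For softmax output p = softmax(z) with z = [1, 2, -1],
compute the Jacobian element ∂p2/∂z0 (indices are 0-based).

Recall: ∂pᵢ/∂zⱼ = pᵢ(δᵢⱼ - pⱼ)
∂p2/∂z0 = -0.009113

p = softmax(z) = [0.2595, 0.7054, 0.03512]
p2 = 0.03512, p0 = 0.2595

∂p2/∂z0 = -p2 × p0 = -0.03512 × 0.2595 = -0.009113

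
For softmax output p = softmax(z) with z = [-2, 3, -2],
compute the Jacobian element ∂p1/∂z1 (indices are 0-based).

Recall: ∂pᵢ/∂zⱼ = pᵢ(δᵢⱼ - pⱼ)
∂p1/∂z1 = 0.01312

p = softmax(z) = [0.006648, 0.9867, 0.006648]
p1 = 0.9867

∂p1/∂z1 = p1(1 - p1) = 0.9867 × (1 - 0.9867) = 0.01312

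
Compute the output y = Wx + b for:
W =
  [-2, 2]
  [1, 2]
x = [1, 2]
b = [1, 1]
y = [3, 6]

Wx = [-2×1 + 2×2, 1×1 + 2×2]
   = [2, 5]
y = Wx + b = [2 + 1, 5 + 1] = [3, 6]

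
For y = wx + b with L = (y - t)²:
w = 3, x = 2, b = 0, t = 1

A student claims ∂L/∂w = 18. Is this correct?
Incorrect

y = (3)(2) + 0 = 6
∂L/∂y = 2(y - t) = 2(6 - 1) = 10
∂y/∂w = x = 2
∂L/∂w = 10 × 2 = 20

Claimed value: 18
Incorrect: The correct gradient is 20.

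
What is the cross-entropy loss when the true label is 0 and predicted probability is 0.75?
L = 1.386

L = -0·log(0.75) - 1·log(0.25) = -log(0.25) = 1.386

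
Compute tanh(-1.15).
-0.8178

tanh(-1.15) = (e^(-1.15) - e^(1.15))/(e^(-1.15) + e^(1.15)) = -0.8178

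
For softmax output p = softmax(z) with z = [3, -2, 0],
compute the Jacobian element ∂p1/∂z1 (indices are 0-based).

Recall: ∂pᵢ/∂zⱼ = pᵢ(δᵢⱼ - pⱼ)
∂p1/∂z1 = 0.006337

p = softmax(z) = [0.9465, 0.006377, 0.04712]
p1 = 0.006377

∂p1/∂z1 = p1(1 - p1) = 0.006377 × (1 - 0.006377) = 0.006337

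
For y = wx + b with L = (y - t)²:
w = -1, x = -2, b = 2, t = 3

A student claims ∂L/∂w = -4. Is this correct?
Correct

y = (-1)(-2) + 2 = 4
∂L/∂y = 2(y - t) = 2(4 - 3) = 2
∂y/∂w = x = -2
∂L/∂w = 2 × -2 = -4

Claimed value: -4
Correct: The correct gradient is -4.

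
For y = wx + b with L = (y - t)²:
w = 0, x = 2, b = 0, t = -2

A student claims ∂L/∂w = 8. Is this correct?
Correct

y = (0)(2) + 0 = 0
∂L/∂y = 2(y - t) = 2(0 - -2) = 4
∂y/∂w = x = 2
∂L/∂w = 4 × 2 = 8

Claimed value: 8
Correct: The correct gradient is 8.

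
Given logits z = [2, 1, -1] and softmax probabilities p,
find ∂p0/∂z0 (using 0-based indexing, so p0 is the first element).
∂p0/∂z0 = 0.2078

p = softmax(z) = [0.7054, 0.2595, 0.03512]
p0 = 0.7054

∂p0/∂z0 = p0(1 - p0) = 0.7054 × (1 - 0.7054) = 0.2078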